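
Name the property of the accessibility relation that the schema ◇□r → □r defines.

This is frame-equivalent to ◇r → □◇r (substitute ¬r for r and contrapose).
Suppose ◇r→□◇r is valid. Take Rxy, Rxz and set V(r)={y}. Then ◇r at x, so □◇r at x, so ◇r at z, so some w with Rzw has r; w=y, i.e. Rzy. By symmetry of the argument, Ryz.

the Euclidean property: ∀x ∀y ∀z (Rxy ∧ Rxz → Ryz)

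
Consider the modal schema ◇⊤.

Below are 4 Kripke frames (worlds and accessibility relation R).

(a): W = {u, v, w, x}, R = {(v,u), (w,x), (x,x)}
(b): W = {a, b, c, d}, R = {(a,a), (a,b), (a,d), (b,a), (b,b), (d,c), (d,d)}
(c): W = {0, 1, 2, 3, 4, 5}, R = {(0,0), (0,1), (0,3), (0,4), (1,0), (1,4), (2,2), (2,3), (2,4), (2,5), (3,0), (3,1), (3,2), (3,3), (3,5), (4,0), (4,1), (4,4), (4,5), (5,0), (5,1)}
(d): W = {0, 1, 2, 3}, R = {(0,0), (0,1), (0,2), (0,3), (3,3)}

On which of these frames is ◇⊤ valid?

(c)

The schema corresponds to seriality: ∀x ∃y Rxy.
(a): fails — world u has no successor.
(b): fails — world c has no successor.
(c): ✓.
(d): fails — world 1 has no successor.
Valid on: (c).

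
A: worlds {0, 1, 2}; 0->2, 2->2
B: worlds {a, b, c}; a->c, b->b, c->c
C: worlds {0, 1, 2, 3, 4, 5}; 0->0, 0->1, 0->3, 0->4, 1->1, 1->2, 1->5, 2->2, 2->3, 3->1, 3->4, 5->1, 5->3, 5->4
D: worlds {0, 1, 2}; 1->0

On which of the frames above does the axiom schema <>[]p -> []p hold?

A, B

The schema corresponds to the Euclidean property: forall x forall y forall z (Rxy & Rxz -> Ryz).
A: ✓.
B: ✓.
C: fails — R01 and R00 but not R10.
D: fails — R10 and R10 but not R00.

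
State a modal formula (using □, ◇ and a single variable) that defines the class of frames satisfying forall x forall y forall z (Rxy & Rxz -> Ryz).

A defining formula is ◇ψ → □◇ψ (the 5 axiom).
Suppose ◇ψ→□◇ψ is valid. Take Rxy, Rxz and set V(ψ)={y}. Then ◇ψ at x, so □◇ψ at x, so ◇ψ at z, so some w with Rzw has ψ; w=y, i.e. Rzy. By symmetry of the argument, Ryz.

◇ψ → □◇ψ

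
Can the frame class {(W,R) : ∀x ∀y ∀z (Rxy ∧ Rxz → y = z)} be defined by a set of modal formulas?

Yes, by ◇r → □r

This is a Sahlqvist condition; the CD axiom ◇r → □r defines it.
Suppose ◇r→□r is valid. Take Rxy, Rxz and set V(r)={y}. Then ◇r at x, so □r at x, so r at z, i.e. z=y.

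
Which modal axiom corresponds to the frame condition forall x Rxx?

□r → r

The condition is reflexivity. The T schema □r → r defines it.
Suppose □r→r is valid. At any x set V(r)={w : Rxw}. Then □r holds at x, so r holds at x, i.e. Rxx.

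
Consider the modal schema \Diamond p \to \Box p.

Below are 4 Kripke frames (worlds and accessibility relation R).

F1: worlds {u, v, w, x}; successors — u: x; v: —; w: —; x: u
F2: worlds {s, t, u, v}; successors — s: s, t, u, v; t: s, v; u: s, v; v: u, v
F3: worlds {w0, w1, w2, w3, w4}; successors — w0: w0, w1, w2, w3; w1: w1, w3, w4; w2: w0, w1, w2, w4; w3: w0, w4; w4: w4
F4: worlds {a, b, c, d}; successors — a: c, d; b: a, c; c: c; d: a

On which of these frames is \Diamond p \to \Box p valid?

The schema corresponds to partial functionality: \forall x \forall y \forall z (Rxy \wedge Rxz \to y = z).
F1: satisfies the condition.
F2: fails — s sees both s and t.
F3: fails — w0 sees both w0 and w1.
F4: fails — a sees both c and d.
Valid on: F1.

F1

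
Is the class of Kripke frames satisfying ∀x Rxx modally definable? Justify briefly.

This is a Sahlqvist condition; the T axiom □p → p defines it.
Suppose □p→p is valid. At any x set V(p)={w : Rxw}. Then □p holds at x, so p holds at x, i.e. Rxx.

Yes — defined by □p → p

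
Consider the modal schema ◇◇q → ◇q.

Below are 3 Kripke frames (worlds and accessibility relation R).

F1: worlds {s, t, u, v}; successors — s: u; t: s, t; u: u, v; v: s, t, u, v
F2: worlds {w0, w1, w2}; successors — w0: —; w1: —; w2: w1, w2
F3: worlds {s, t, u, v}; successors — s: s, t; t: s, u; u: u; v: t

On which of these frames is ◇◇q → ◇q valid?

F2

The schema corresponds to transitivity: ∀x ∀y ∀z (Rxy ∧ Ryz → Rxz).
F1: fails — Ruv and Rvt but not Rut.
F2: condition met.
F3: fails — Rvt and Rts but not Rvs.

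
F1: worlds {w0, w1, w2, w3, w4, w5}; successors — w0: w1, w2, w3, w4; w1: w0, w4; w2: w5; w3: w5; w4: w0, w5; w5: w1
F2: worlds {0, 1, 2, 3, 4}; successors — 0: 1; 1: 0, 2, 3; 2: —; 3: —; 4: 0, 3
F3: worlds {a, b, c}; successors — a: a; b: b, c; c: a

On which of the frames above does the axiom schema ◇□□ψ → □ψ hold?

The schema corresponds to a generalized confluence (Geach) condition: ∀x ∀y ∀z ((xRy ∧ xRz) → ∃w (yR²w ∧ z = w)).
F1: fails — w0Rw2, w0Rw2 but no w with w2R²w and w2=w.
F2: fails — 1R2, 1R0 but no w with 2R²w and 0=w.
F3: fails — bRc, bRb but no w with cR²w and b=w.
Valid on no frame.

none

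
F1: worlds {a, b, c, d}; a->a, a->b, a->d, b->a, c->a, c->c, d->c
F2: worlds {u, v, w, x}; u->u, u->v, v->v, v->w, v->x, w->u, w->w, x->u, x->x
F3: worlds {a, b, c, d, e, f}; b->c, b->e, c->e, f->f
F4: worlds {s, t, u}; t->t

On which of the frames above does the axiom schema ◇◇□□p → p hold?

F2, F4

The schema corresponds to a generalized confluence (Geach) condition: ∀x ∀y (xR²y → ∃w (yR²w ∧ x = w)).
F1: fails — bR²d but no w with dR²w and b=w.
F2: satisfies the condition.
F3: fails — bR²e but no w with eR²w and b=w.
F4: satisfies the condition.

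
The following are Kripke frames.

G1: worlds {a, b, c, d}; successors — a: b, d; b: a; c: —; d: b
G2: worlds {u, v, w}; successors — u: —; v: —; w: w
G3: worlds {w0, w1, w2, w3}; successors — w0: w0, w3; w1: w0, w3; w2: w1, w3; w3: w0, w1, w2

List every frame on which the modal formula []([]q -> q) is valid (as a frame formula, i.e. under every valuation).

G2

The schema corresponds to shift-reflexivity: forall x forall y (Rxy -> Ryy).
G1: fails — Rdb but not Rbb.
G2: holds.
G3: fails — Rw3w1 but not Rw1w1.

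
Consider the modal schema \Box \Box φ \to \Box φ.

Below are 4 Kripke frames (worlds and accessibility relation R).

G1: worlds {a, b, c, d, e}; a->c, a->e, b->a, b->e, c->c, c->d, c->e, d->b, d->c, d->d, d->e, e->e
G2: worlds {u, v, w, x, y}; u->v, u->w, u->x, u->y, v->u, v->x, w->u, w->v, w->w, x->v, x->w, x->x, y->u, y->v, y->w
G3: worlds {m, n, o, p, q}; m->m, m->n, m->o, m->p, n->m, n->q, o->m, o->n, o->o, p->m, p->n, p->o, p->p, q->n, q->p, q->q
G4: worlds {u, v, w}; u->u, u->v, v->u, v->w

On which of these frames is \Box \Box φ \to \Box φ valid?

G3

Frame correspondent (Sahlqvist): \forall x \forall y (Rxy \to \exists z (Rxz \wedge Rzy)) — i.e. density.
G1: fails — Rba but no z with Rbz and Rza.
G2: fails — Rvu but no z with Rvz and Rzu.
G3: ✓.
G4: fails — Rvw but no z with Rvz and Rzw.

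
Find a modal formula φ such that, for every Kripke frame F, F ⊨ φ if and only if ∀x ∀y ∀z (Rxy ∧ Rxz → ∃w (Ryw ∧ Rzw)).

A defining formula is ◇□p → □◇p (the .2 axiom).
Suppose ◇□p→□◇p is valid. Take Rxy, Rxz and set V(p)={w : Ryw}. Then □p at y so ◇□p at x, so □◇p at x, so ◇p at z, giving w with Rzw and Ryw.

◇□p → □◇p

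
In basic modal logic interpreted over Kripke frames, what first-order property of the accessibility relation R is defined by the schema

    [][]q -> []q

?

density: forall x forall y (Rxy -> exists z (Rxz & Rzy))

This is the C4 axiom.
Its frame correspondent is density — forall x forall y (Rxy -> exists z (Rxz & Rzy)).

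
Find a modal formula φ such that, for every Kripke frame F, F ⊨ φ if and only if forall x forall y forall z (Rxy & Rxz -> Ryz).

The condition is the Euclidean property. The 5 schema ◇r → □◇r defines it.
Suppose ◇r→□◇r is valid. Take Rxy, Rxz and set V(r)={y}. Then ◇r at x, so □◇r at x, so ◇r at z, so some w with Rzw has r; w=y, i.e. Rzy. By symmetry of the argument, Ryz.

◇r → □◇r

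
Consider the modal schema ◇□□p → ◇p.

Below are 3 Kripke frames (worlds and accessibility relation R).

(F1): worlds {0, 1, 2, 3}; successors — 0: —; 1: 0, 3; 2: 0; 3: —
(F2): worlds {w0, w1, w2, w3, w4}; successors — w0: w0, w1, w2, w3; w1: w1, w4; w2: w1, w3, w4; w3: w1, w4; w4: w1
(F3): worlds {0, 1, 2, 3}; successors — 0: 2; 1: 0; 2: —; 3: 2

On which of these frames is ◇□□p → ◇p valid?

(F2)

This is the axiom for a generalized confluence (Geach) condition; its first-order frame correspondent is ∀x ∀y (xRy → ∃w (yR²w ∧ xRw)).
(F1): fails — 1R0 but no w with 0R²w and 1Rw.
(F2): ✓.
(F3): fails — 0R2 but no w with 2R²w and 0Rw.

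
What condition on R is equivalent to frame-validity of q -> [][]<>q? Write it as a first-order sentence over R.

This is a Sahlqvist (Geach-type) schema ◇^0□^0q → □^2◇^1q.
Minimal-valuation argument: fix x; take any y with xR^0y and any z with xR^2z. Set V(q) to the set of worlds R-reachable from y in exactly 0 steps. Then □^0q holds at y, so the antecedent holds at x; validity forces ◇^1q at z, giving a w with zR^1w and yR^0w.
First-order correspondent: forall x forall z (x R^2 z -> exists w (x = w & zRw)).

forall x forall z (x R^2 z -> exists w (x = w & zRw))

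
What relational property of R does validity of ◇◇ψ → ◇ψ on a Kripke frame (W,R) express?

transitivity

This schema is equivalent to the 4 axiom □ψ → □□ψ.
It corresponds to transitivity: ∀x ∀y ∀z (Rxy ∧ Ryz → Rxz).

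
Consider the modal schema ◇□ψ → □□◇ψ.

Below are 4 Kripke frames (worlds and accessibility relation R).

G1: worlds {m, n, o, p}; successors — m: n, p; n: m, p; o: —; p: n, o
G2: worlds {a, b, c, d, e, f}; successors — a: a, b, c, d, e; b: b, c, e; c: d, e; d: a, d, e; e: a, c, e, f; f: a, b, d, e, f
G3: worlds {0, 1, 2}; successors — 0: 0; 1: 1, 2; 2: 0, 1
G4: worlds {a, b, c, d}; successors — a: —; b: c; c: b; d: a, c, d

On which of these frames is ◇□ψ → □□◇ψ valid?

G2

The schema corresponds to a generalized confluence (Geach) condition: ∀x ∀y ∀z ((xRy ∧ xR²z) → ∃w (yRw ∧ zRw)).
G1: fails — mRn, mR²o but no w with nRw and oRw.
G2: holds.
G3: fails — 1R1, 1R²0 but no w with 1Rw and 0Rw.
G4: fails — bRc, bR²b but no w with cRw and bRw.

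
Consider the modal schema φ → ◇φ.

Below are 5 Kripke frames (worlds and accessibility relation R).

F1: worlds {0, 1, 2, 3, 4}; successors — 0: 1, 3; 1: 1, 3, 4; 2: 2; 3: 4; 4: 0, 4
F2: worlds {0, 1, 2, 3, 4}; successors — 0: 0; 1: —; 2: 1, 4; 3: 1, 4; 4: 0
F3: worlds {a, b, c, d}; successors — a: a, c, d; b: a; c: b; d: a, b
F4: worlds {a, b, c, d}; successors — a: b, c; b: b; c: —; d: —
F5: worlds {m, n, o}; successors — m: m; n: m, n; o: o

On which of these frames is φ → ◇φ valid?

F5

This is the axiom for reflexivity; its first-order frame correspondent is ∀x Rxx.
F1: fails — world 0 does not see itself.
F2: fails — world 1 does not see itself.
F3: fails — world b does not see itself.
F4: fails — world a does not see itself.
F5: condition met.
Valid on: F5.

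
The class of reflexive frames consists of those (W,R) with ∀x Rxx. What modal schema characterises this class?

The condition is reflexivity. The T schema □q → q defines it.
Suppose □q→q is valid. At any x set V(q)={w : Rxw}. Then □q holds at x, so q holds at x, i.e. Rxx.

□q → q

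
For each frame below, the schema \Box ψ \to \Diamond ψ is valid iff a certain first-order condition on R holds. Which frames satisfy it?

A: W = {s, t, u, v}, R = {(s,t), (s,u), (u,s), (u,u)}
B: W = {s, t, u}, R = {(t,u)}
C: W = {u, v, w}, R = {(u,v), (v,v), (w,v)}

The schema corresponds to seriality: \forall x \exists y Rxy.
A: fails — world t has no successor.
B: fails — world s has no successor.
C: holds.
Valid on: C.

C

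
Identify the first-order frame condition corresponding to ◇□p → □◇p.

This schema is the .2 axiom.
Its frame correspondent is convergence — ∀x ∀y ∀z (Rxy ∧ Rxz → ∃w (Ryw ∧ Rzw)).

Convergence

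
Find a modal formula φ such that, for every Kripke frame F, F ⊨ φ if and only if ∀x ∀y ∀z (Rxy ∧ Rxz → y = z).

The condition is partial functionality. The CD schema ◇p → □p defines it.

◇p → □p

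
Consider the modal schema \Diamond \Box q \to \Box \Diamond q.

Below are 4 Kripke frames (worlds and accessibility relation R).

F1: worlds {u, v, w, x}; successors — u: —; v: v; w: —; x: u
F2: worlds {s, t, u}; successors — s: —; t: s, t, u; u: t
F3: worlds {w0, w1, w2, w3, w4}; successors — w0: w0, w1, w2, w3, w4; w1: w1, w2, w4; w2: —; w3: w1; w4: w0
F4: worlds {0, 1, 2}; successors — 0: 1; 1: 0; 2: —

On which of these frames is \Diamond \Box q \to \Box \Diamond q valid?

The schema corresponds to convergence: \forall x \forall y \forall z (Rxy \wedge Rxz \to \exists w (Ryw \wedge Rzw)).
F1: fails — Rxu and Rxu but u and u have no common successor.
F2: fails — Rtt and Rts but t and s have no common successor.
F3: fails — Rw0w4 and Rw0w1 but w4 and w1 have no common successor.
F4: ✓.

F4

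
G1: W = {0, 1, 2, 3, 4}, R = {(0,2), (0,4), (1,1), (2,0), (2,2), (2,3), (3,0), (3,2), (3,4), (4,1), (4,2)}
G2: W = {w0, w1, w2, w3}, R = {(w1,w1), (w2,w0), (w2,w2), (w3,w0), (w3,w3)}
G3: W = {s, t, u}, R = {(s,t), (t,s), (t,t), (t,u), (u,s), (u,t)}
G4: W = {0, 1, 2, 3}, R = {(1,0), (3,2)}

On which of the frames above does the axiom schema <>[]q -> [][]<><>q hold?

G3, G4

Frame correspondent (Sahlqvist): forall x forall y forall z ((xRy & x R^2 z) -> exists w (yRw & z R^2 w)) — i.e. a generalized confluence (Geach) condition.
G1: fails — 0R2, 0R²1 but no w with 2Rw and 1R²w.
G2: fails — w2Rw0, w2R²w0 but no w with w0Rw and w0R²w.
G3: holds.
G4: holds.
Valid on: G3, G4.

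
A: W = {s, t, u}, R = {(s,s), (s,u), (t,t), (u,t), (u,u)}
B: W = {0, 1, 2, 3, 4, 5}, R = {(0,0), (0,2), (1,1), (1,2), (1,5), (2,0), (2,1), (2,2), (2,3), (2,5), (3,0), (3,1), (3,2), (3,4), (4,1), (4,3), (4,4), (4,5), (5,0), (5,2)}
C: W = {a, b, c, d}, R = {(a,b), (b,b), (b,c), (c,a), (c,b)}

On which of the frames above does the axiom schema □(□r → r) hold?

The schema corresponds to shift-reflexivity: ∀x ∀y (Rxy → Ryy).
A: holds.
B: fails — R25 but not R55.
C: fails — Rbc but not Rcc.

A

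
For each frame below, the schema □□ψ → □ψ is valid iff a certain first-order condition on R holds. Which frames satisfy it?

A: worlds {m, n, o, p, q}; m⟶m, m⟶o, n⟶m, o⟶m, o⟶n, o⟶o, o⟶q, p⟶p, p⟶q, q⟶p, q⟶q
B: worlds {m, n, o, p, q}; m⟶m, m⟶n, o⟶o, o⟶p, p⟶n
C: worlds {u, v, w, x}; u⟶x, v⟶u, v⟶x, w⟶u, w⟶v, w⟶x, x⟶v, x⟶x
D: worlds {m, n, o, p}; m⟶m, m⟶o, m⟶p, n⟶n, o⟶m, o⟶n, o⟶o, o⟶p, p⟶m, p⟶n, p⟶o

A, D

Frame correspondent (Sahlqvist): ∀x ∀y (Rxy → ∃z (Rxz ∧ Rzy)) — i.e. density.
A: ✓.
B: fails — Rpn but no z with Rpz and Rzn.
C: fails — Rvu but no z with Rvz and Rzu.
D: ✓.
Valid on: A, D.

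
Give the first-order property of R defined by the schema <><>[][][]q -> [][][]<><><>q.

This is a Sahlqvist (Geach-type) schema ◇^2□^3q → □^3◇^3q.
Minimal-valuation argument: fix x; take any y with xR^2y and any z with xR^3z. Set V(q) to the set of worlds R-reachable from y in exactly 3 steps. Then □^3q holds at y, so the antecedent holds at x; validity forces ◇^3q at z, giving a w with zR^3w and yR^3w.
First-order correspondent: forall x forall y forall z ((x R^2 y & x R^3 z) -> exists w (y R^3 w & z R^3 w)).

forall x forall y forall z ((x R^2 y & x R^3 z) -> exists w (y R^3 w & z R^3 w))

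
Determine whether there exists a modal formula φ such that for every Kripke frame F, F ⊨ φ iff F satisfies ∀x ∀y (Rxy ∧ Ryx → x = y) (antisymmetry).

Not modally definable

Modal frame validity is preserved under surjective bounded morphisms.
The 4-cycle (worlds 0,1,2,3 with 0→1→2→3→0) is antisymmetric. Sending even-indexed worlds to a and odd-indexed worlds to b is a surjective bounded morphism onto the two-world frame with a↔b, which is not antisymmetric.
Hence antisymmetry is not modally definable.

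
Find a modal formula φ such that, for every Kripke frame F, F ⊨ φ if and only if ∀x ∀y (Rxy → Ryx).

The condition is symmetry. The B schema s → □◇s defines it.
Suppose s→□◇s is valid. Take Rxy and set V(s)={x}. Then s at x, so □◇s at x, so ◇s at y, so some z with Ryz has s; z=x, i.e. Ryx.

s → □◇s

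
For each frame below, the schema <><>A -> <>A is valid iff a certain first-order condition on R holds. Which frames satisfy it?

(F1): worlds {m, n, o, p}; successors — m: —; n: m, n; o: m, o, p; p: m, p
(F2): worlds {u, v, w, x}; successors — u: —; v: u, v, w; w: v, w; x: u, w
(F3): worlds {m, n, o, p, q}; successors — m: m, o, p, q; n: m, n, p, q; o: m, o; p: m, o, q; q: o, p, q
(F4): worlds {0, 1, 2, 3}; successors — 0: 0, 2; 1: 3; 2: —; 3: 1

This is the axiom for transitivity; its first-order frame correspondent is forall x forall y forall z (Rxy & Ryz -> Rxz).
(F1): ✓.
(F2): fails — Rxw and Rwv but not Rxv.
(F3): fails — Rom and Rmq but not Roq.
(F4): fails — R13 and R31 but not R11.
Valid on: (F1).

(F1)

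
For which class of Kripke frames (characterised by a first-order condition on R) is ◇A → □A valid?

partial functionality

Suppose ◇A→□A is valid. Take Rxy, Rxz and set V(A)={y}. Then ◇A at x, so □A at x, so A at z, i.e. z=y.
Conversely, any frame satisfying ∀x ∀y ∀z (Rxy ∧ Rxz → y = z) validates the schema.
So the correspondent is partial functionality.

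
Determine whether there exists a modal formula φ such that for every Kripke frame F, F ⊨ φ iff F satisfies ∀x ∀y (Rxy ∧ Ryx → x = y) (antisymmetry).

Not modally definable

Any modally definable frame class is closed under surjective bounded morphisms.
The 8-cycle (worlds s,t,u,v,w,x,y,z with s→t→u→v→w→x→y→z→s) is antisymmetric. Sending even-indexed worlds to s and odd-indexed worlds to t is a surjective bounded morphism onto the two-world frame with s↔t, which is not antisymmetric.
Hence antisymmetry is not modally definable.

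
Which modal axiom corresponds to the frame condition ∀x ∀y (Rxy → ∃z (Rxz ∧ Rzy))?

□□r → □r

The condition is density. The C4 schema □□r → □r defines it.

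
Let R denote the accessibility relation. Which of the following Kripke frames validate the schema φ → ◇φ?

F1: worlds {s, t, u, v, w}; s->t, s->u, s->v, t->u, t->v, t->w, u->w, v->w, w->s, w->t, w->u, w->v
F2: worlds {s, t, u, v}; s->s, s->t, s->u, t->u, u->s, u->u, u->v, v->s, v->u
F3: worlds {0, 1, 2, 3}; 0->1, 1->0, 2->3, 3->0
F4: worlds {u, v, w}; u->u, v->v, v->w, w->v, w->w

Frame correspondent (Sahlqvist): ∀x Rxx — i.e. reflexivity.
F1: fails — world s does not see itself.
F2: fails — world t does not see itself.
F3: fails — world 0 does not see itself.
F4: satisfies the condition.
Valid on: F4.

F4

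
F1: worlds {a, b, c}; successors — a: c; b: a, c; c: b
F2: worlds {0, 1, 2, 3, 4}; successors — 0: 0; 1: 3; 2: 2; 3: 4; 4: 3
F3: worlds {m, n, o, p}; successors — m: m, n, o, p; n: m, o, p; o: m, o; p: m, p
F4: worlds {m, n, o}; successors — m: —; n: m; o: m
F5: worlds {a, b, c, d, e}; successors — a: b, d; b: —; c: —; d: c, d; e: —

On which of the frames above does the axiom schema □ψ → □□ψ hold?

This is the axiom for transitivity; its first-order frame correspondent is ∀x ∀y ∀z (Rxy ∧ Ryz → Rxz).
F1: fails — Rac and Rcb but not Rab.
F2: fails — R34 and R43 but not R33.
F3: fails — Rom and Rmn but not Ron.
F4: condition met.
F5: fails — Rad and Rdc but not Rac.
Valid on: F4.

F4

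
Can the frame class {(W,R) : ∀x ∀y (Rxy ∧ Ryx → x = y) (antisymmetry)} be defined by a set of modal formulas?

If a class were modally definable it would be closed under surjective bounded morphisms (Goldblatt–Thomason).
The 6-cycle (worlds a,b,c,d,e,f with a→b→c→d→e→f→a) is antisymmetric. Sending even-indexed worlds to a and odd-indexed worlds to b is a surjective bounded morphism onto the two-world frame with a↔b, which is not antisymmetric.
So no modal formula (or set of formulas) defines exactly the antisymmetric frames.

No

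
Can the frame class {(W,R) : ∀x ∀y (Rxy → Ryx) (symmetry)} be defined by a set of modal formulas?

Yes, by r → □◇r

Yes: it is symmetry, defined by the B schema r → □◇r.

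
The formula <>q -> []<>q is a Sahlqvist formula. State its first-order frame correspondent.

the Euclidean property

This is the 5 axiom.
It corresponds to the Euclidean property: forall x forall y forall z (Rxy & Rxz -> Ryz).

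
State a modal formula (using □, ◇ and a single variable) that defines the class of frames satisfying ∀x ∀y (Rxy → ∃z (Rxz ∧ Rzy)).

The condition is density. The C4 schema □□p → □p defines it.
Suppose □□p→□p is valid. Take Rxy and set V(p)={w : xR²w}. Then □□p at x, so □p at x, so p at y, i.e. ∃z(Rxz∧Rzy).

□□p → □p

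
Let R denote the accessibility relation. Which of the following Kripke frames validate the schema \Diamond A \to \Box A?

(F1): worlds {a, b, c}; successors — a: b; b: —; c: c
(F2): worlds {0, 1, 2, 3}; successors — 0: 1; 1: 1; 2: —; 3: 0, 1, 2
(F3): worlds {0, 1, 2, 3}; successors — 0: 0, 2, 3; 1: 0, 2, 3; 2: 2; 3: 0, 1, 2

(F1)

The schema corresponds to partial functionality: \forall x \forall y \forall z (Rxy \wedge Rxz \to y = z).
(F1): satisfies the condition.
(F2): fails — 3 sees both 0 and 1.
(F3): fails — 0 sees both 0 and 2.
Valid on: (F1).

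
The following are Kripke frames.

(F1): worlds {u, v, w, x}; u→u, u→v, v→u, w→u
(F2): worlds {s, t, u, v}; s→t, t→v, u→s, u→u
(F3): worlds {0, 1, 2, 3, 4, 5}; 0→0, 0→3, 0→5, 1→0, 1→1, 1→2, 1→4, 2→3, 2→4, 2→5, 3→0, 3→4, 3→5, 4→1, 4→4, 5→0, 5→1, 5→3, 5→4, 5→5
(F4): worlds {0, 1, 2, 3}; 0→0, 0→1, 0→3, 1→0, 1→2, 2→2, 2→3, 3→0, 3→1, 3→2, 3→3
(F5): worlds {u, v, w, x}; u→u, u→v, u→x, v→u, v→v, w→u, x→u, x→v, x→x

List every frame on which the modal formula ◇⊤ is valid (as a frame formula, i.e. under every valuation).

The schema corresponds to seriality: ∀x ∃y Rxy.
(F1): fails — world x has no successor.
(F2): fails — world v has no successor.
(F3): condition met.
(F4): condition met.
(F5): condition met.

(F3), (F4), (F5)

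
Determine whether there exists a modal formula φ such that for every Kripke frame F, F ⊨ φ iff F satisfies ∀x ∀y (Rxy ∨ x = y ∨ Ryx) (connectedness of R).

No

Any modally definable frame class is closed under disjoint unions.
Take 3 disjoint single-world reflexive frames: each is trivially connected, but their disjoint union has 3 worlds with no edge between distinct components, so it is not connected.
So the class is not modally definable.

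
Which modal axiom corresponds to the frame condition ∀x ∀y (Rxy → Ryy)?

□(□ψ → ψ)

A defining formula is □(□ψ → ψ) (the T□ axiom).
Suppose □(□ψ→ψ) is valid. Take Rxy and set V(ψ)={w : Ryw}. Then at y, □ψ holds; since □(□ψ→ψ) at x, □ψ→ψ at y, so ψ at y, i.e. Ryy.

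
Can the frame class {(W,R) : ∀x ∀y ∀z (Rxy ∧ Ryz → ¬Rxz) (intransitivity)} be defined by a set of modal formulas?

Not modally definable

Modal frame validity is preserved under surjective bounded morphisms.
The 7-cycle (worlds a,b,c,d,e,f,g with a→b→c→d→e→f→g→a) is intransitive. Mapping every world to a single reflexive point • is a surjective bounded morphism; the reflexive point is not intransitive (R••∧R•• but R••).
Hence intransitivity is not modally definable.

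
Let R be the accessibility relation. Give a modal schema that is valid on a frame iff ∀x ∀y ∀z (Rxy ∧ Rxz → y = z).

◇p → □p

The condition is partial functionality. The CD schema ◇p → □p defines it.
Suppose ◇p→□p is valid. Take Rxy, Rxz and set V(p)={y}. Then ◇p at x, so □p at x, so p at z, i.e. z=y.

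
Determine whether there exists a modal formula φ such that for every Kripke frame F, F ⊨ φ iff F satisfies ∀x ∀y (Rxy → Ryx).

This is a Sahlqvist condition; the B axiom q → □◇q defines it.
Suppose q→□◇q is valid. Take Rxy and set V(q)={x}. Then q at x, so □◇q at x, so ◇q at y, so some z with Ryz has q; z=x, i.e. Ryx.

Definable; q → □◇q defines it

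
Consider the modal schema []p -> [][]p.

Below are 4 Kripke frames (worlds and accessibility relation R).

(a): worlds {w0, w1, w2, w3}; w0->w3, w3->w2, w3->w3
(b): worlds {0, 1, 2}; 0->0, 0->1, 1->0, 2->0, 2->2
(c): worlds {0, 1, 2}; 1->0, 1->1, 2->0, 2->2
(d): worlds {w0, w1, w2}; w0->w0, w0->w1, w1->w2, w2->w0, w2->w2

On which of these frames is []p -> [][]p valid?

(c)

This is the axiom for transitivity; its first-order frame correspondent is forall x forall y forall z (Rxy & Ryz -> Rxz).
(a): fails — Rw0w3 and Rw3w2 but not Rw0w2.
(b): fails — R10 and R01 but not R11.
(c): condition met.
(d): fails — Rw1w2 and Rw2w0 but not Rw1w0.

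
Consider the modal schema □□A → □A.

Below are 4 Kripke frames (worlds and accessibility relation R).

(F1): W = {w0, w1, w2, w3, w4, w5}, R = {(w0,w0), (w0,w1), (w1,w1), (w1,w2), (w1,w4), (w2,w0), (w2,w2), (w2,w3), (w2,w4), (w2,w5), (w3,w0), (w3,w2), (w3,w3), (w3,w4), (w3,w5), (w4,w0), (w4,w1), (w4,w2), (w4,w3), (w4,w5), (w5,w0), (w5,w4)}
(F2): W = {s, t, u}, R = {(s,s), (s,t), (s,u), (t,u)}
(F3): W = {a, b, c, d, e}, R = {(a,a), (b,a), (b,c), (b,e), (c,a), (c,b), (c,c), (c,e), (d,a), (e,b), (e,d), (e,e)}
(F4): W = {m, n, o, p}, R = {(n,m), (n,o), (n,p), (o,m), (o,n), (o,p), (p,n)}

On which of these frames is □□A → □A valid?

This is the axiom for density; its first-order frame correspondent is ∀x ∀y (Rxy → ∃z (Rxz ∧ Rzy)).
(F1): fails — Rw5w4 but no z with Rw5z and Rzw4.
(F2): fails — Rtu but no z with Rtz and Rzu.
(F3): condition met.
(F4): fails — Rpn but no z with Rpz and Rzn.
Valid on: (F3).

(F3)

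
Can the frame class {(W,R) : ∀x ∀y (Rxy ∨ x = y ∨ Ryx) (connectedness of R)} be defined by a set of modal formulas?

Not modally definable

If a class were modally definable it would be closed under disjoint unions (Goldblatt–Thomason).
Take 2 disjoint single-world reflexive frames: each is trivially connected, but their disjoint union has 2 worlds with no edge between distinct components, so it is not connected.
So no modal formula (or set of formulas) defines exactly the connected frames.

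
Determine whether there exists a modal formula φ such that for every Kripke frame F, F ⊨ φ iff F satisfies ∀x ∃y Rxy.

Yes — defined by □p → ◇p

Yes: it is seriality, defined by the D schema □p → ◇p.
Suppose □p→◇p is valid. At any x set V(p)=W. Then □p at x, so ◇p at x, so x has a successor.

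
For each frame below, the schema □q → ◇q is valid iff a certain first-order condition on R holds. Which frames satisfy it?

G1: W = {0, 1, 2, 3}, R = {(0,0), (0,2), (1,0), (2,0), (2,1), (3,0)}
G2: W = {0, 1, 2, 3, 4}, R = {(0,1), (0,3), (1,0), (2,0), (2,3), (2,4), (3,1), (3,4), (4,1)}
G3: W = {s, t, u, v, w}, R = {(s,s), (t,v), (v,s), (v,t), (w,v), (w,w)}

G1, G2

This is the axiom for seriality; its first-order frame correspondent is ∀x ∃y Rxy.
G1: holds.
G2: holds.
G3: fails — world u has no successor.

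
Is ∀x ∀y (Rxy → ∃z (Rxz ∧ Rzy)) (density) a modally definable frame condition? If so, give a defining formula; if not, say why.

Yes: it is density, defined by the C4 schema □□q → □q.
Suppose □□q→□q is valid. Take Rxy and set V(q)={w : xR²w}. Then □□q at x, so □q at x, so q at y, i.e. ∃z(Rxz∧Rzy).

Yes — defined by □□q → □q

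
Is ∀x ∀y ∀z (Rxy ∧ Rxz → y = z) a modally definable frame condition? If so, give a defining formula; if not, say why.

Yes — defined by ◇q → □q

The condition is partial functionality. A defining modal formula is ◇q → □q.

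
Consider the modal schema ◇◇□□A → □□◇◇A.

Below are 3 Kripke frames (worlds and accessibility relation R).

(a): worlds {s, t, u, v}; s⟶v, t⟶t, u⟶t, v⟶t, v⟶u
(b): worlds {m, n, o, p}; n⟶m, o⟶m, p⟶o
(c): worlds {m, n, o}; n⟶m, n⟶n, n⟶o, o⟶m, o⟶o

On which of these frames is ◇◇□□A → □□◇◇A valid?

(a)

This is the axiom for a generalized confluence (Geach) condition; its first-order frame correspondent is ∀x ∀y ∀z ((xR²y ∧ xR²z) → ∃w (yR²w ∧ zR²w)).
(a): ✓.
(b): fails — pR²m, pR²m but no w with mR²w and mR²w.
(c): fails — nR²m, nR²m but no w with mR²w and mR²w.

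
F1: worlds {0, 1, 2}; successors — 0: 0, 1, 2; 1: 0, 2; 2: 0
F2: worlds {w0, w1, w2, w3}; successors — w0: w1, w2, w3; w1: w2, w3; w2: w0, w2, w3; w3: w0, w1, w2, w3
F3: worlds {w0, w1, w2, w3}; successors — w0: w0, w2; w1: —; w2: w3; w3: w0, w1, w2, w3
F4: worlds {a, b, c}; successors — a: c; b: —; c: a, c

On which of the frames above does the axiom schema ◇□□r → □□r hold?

F1, F2, F4

Frame correspondent (Sahlqvist): ∀x ∀y ∀z ((xRy ∧ xR²z) → ∃w (yR²w ∧ z = w)) — i.e. a generalized confluence (Geach) condition.
F1: holds.
F2: holds.
F3: fails — w3Rw0, w3R²w1 but no w with w0R²w and w1=w.
F4: holds.
Valid on: F1, F2, F4.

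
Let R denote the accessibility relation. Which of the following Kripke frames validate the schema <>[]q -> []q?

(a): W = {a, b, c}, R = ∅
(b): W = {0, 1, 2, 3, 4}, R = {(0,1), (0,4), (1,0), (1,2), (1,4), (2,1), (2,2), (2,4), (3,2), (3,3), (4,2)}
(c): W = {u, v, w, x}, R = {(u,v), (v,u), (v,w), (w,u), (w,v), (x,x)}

(a)

This is the axiom for a generalized confluence (Geach) condition; its first-order frame correspondent is forall x forall y forall z ((xRy & xRz) -> exists w (yRw & z = w)).
(a): ✓.
(b): fails — 0R1, 0R1 but no w with 1Rw and 1=w.
(c): fails — uRv, uRv but no t with vRt and v=t.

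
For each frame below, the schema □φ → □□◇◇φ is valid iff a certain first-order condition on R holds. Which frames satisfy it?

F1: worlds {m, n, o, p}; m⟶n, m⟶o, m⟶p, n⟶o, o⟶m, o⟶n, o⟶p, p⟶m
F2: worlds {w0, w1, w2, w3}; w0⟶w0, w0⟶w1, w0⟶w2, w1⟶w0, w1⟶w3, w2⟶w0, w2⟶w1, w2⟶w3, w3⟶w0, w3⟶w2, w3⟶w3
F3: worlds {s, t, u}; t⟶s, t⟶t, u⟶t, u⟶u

The schema corresponds to a generalized confluence (Geach) condition: ∀x ∀z (xR²z → ∃w (xRw ∧ zR²w)).
F1: fails — nR²n but no w with nRw and nR²w.
F2: satisfies the condition.
F3: fails — tR²s but no w with tRw and sR²w.

F2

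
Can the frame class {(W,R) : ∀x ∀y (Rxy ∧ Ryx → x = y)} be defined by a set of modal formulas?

Not modally definable

Any modally definable frame class is closed under surjective bounded morphisms.
The 8-cycle (worlds 0,1,2,3,4,5,6,7 with 0→1→2→3→4→5→6→7→0) is antisymmetric. Sending even-indexed worlds to s and odd-indexed worlds to t is a surjective bounded morphism onto the two-world frame with s↔t, which is not antisymmetric.
So no modal formula (or set of formulas) defines exactly the antisymmetric frames.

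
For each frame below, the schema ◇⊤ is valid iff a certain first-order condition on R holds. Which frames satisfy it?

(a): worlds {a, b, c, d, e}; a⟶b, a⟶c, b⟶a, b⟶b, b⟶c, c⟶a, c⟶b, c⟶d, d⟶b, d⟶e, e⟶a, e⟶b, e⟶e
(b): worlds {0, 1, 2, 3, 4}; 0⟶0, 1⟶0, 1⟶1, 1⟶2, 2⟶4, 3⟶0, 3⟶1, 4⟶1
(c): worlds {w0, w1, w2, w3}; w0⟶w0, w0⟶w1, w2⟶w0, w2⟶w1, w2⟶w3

(a), (b)

The schema corresponds to seriality: ∀x ∃y Rxy.
(a): ✓.
(b): ✓.
(c): fails — world w1 has no successor.
Valid on: (a), (b).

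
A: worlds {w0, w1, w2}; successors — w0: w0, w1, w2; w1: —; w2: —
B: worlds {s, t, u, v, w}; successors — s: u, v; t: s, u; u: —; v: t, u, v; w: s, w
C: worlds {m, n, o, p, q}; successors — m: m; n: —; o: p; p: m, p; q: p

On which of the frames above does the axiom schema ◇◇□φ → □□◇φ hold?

C

The schema corresponds to a generalized confluence (Geach) condition: ∀x ∀y ∀z ((xR²y ∧ xR²z) → ∃w (yRw ∧ zRw)).
A: fails — w0R²w0, w0R²w1 but no w with w0Rw and w1Rw.
B: fails — sR²t, sR²u but no w* with tRw* and uRw*.
C: ✓.
Valid on: C.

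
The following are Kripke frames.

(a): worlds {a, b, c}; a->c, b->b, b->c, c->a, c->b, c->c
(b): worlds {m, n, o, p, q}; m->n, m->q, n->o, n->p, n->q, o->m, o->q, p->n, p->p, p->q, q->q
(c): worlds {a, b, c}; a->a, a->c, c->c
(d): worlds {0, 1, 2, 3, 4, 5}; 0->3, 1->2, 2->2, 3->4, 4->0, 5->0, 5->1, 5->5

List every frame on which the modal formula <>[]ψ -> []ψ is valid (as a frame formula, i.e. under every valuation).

none

The schema corresponds to the Euclidean property: forall x forall y forall z (Rxy & Rxz -> Ryz).
(a): fails — Rcb and Rca but not Rba.
(b): fails — Rmq and Rmn but not Rqn.
(c): fails — Rac and Raa but not Rca.
(d): fails — R03 and R03 but not R33.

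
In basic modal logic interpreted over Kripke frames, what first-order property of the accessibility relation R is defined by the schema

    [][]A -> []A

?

density: forall x forall y (Rxy -> exists z (Rxz & Rzy))

Suppose □□A→□A is valid. Take Rxy and set V(A)={w : xR²w}. Then □□A at x, so □A at x, so A at y, i.e. ∃z(Rxz∧Rzy).
Conversely, any frame satisfying forall x forall y (Rxy -> exists z (Rxz & Rzy)) validates the schema.
Frame condition: forall x forall y (Rxy -> exists z (Rxz & Rzy)).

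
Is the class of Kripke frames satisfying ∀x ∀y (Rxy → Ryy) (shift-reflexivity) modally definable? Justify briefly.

Yes, by □(□r → r)

This is a Sahlqvist condition; the T□ axiom □(□r → r) defines it.
Suppose □(□r→r) is valid. Take Rxy and set V(r)={w : Ryw}. Then at y, □r holds; since □(□r→r) at x, □r→r at y, so r at y, i.e. Ryy.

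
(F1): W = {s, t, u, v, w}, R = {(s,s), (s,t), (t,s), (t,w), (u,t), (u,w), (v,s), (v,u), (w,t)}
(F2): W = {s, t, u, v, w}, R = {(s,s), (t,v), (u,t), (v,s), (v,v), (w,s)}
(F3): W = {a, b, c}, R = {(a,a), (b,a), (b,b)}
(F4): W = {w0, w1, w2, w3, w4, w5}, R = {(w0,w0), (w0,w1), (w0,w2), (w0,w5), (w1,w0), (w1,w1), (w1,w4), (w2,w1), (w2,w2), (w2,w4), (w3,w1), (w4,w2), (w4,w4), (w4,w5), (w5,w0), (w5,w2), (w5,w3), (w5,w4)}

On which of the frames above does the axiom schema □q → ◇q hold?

Frame correspondent (Sahlqvist): ∀x ∃y Rxy — i.e. seriality.
(F1): condition met.
(F2): condition met.
(F3): fails — world c has no successor.
(F4): condition met.

(F1), (F2), (F4)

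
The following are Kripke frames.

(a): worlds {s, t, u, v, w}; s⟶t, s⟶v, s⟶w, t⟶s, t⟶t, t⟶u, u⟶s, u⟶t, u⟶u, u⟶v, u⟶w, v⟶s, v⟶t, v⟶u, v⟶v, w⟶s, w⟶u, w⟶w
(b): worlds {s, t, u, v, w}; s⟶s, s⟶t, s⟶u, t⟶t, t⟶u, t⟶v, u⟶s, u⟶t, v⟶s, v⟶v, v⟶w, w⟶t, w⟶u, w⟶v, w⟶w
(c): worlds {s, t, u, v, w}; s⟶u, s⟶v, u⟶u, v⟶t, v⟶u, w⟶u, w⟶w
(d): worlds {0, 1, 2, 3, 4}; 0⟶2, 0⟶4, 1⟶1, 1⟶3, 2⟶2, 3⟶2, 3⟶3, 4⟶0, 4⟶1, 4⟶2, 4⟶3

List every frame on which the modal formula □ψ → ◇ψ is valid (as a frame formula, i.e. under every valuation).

The schema corresponds to seriality: ∀x ∃y Rxy.
(a): satisfies the condition.
(b): satisfies the condition.
(c): fails — world t has no successor.
(d): satisfies the condition.

(a), (b), (d)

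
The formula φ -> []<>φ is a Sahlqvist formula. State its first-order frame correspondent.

This schema is the B axiom.
It corresponds to symmetry: forall x forall y (Rxy -> Ryx).

symmetry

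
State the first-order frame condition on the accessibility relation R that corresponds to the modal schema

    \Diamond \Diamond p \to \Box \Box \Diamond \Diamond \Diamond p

\forall x \forall y \forall z ((x R^2 y \wedge x R^2 z) \to \exists w (y = w \wedge z R^3 w))

This is a Sahlqvist (Geach-type) schema ◇^2□^0p → □^2◇^3p.
First-order correspondent: \forall x \forall y \forall z ((x R^2 y \wedge x R^2 z) \to \exists w (y = w \wedge z R^3 w)).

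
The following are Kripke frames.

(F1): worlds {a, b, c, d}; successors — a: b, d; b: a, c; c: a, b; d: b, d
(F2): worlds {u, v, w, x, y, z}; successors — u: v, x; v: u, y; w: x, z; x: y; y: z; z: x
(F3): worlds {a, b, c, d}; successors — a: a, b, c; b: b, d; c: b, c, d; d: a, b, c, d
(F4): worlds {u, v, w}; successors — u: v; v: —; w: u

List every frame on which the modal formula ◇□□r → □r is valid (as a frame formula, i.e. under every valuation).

(F1), (F3)

The schema corresponds to a generalized confluence (Geach) condition: ∀x ∀y ∀z ((xRy ∧ xRz) → ∃w (yR²w ∧ z = w)).
(F1): holds.
(F2): fails — uRx, uRv but no t with xR²t and v=t.
(F3): holds.
(F4): fails — uRv, uRv but no t with vR²t and v=t.
Valid on: (F1), (F3).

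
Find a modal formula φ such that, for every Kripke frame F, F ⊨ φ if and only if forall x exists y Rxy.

The condition is seriality. The D schema □ψ → ◇ψ defines it.
Suppose □ψ→◇ψ is valid. At any x set V(ψ)=W. Then □ψ at x, so ◇ψ at x, so x has a successor.

□ψ → ◇ψ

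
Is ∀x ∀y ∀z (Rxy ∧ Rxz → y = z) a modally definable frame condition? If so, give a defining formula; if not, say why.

Yes: it is partial functionality, defined by the CD schema ◇q → □q.

Yes — defined by ◇q → □q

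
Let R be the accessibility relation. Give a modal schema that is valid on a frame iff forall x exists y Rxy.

□r → ◇r

A defining formula is □r → ◇r (the D axiom).
Suppose □r→◇r is valid. At any x set V(r)=W. Then □r at x, so ◇r at x, so x has a successor.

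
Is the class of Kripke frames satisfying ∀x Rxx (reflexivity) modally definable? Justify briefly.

Yes — defined by □r → r

This is a Sahlqvist condition; the T axiom □r → r defines it.
Suppose □r→r is valid. At any x set V(r)={w : Rxw}. Then □r holds at x, so r holds at x, i.e. Rxx.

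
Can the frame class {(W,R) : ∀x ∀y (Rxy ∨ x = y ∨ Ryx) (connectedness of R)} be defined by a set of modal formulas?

If a class were modally definable it would be closed under disjoint unions (Goldblatt–Thomason).
Take 3 disjoint single-world reflexive frames: each is trivially connected, but their disjoint union has 3 worlds with no edge between distinct components, so it is not connected.
So no modal formula (or set of formulas) defines exactly the connected frames.

No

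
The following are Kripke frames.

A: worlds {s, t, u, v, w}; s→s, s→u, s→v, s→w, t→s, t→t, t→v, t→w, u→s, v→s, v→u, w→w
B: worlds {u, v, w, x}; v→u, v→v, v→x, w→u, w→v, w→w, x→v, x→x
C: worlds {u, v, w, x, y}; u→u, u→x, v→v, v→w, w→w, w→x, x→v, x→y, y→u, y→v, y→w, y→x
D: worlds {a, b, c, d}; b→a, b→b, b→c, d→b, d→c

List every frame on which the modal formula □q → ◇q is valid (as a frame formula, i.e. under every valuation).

A, C

This is the axiom for seriality; its first-order frame correspondent is ∀x ∃y Rxy.
A: holds.
B: fails — world u has no successor.
C: holds.
D: fails — world a has no successor.
Valid on: A, C.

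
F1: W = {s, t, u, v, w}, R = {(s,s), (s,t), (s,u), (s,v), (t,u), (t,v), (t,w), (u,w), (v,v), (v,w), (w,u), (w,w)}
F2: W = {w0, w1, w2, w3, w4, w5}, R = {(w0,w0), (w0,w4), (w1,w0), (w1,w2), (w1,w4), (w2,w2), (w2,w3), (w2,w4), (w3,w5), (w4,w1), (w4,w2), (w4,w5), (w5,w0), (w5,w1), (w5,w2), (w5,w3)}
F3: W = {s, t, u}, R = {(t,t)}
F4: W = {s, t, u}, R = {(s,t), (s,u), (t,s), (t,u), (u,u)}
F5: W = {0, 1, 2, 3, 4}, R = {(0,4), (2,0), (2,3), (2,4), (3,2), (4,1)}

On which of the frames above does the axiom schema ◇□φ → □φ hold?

The schema corresponds to the Euclidean property: ∀x ∀y ∀z (Rxy ∧ Rxz → Ryz).
F1: fails — Rsv and Rsu but not Rvu.
F2: fails — Rw0w4 and Rw0w4 but not Rw4w4.
F3: satisfies the condition.
F4: fails — Rsu and Rst but not Rut.
F5: fails — R04 and R04 but not R44.
Valid on: F3.

F3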